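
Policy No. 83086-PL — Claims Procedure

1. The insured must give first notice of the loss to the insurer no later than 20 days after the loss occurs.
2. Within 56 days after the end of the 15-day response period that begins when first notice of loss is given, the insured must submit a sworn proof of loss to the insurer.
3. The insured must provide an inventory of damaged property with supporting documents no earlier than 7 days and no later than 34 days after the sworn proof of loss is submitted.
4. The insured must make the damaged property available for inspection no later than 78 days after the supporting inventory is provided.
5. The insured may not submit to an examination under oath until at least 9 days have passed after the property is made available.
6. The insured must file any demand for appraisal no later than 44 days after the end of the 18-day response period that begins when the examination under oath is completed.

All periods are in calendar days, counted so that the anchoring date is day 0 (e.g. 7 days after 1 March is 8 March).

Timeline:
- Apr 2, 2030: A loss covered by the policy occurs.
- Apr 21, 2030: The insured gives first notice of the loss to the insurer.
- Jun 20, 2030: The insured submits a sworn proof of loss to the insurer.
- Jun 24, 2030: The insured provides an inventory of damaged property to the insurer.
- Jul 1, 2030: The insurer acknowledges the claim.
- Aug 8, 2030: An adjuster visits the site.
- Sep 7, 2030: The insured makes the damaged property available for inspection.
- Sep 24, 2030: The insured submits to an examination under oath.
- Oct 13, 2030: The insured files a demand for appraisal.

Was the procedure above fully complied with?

No

(1) due by Apr 2, 2030 + 20 days = Apr 22, 2030; Apr 21, 2030 is within that limit.
(2) due by May 6, 2030 + 56 days = Jul 1, 2030; completed Jun 20, 2030, before the deadline.
(3) the permitted window runs from Jun 20, 2030 + 7 = Jun 27, 2030 to Jun 20, 2030 + 34 = Jul 24, 2030; Jun 24, 2030 is 3 days too early.
No need to go further; step 3 was not satisfied.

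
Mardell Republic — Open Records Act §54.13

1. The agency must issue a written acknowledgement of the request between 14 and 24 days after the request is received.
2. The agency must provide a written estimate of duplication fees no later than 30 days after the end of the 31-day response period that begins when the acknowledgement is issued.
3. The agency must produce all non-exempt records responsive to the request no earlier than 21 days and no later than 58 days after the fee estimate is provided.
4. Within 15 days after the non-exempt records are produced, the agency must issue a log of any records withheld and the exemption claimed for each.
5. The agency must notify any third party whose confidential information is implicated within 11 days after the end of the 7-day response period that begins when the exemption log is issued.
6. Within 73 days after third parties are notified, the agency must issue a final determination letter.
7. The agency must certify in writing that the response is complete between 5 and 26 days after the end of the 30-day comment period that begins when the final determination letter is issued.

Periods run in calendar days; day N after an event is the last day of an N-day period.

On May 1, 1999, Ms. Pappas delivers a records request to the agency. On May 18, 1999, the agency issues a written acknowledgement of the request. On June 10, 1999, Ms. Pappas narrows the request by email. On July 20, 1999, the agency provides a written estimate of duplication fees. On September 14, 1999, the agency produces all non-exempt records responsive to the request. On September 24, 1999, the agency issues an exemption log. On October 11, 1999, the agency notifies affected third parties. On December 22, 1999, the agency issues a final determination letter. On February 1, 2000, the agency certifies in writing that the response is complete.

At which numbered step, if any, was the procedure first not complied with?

Step 1: the window is 14–24 days after May 1, 1999 (when the request is received), so May 15, 1999 through May 25, 1999; done May 18, 1999 — within the window.
Step 2: 30 days after June 18, 1999 (end of the 31-day response period, which began when the acknowledgement is issued on May 18, 1999) is July 18, 1999; done July 20, 1999 — 2 days late.

Step 2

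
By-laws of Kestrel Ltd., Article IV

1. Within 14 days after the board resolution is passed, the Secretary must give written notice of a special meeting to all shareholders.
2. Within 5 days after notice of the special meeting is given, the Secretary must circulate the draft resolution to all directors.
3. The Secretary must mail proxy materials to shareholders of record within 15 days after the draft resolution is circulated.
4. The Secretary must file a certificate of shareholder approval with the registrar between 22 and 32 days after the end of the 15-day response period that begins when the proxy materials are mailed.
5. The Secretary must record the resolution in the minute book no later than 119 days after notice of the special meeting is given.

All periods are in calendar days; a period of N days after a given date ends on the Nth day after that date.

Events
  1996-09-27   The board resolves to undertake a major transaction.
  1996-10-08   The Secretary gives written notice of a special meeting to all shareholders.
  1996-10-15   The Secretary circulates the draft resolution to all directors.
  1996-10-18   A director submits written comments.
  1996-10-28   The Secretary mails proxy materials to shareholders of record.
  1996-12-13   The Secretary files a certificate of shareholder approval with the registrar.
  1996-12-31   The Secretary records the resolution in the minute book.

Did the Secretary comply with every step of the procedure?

No

Step 1 — counting 14 days from 1996-09-27 (when the board resolution is passed) gives a deadline of 1996-10-11; 1996-10-08 is within that limit.
Step 2 — counting 5 days from 1996-10-08 (when notice of the special meeting is given) gives a deadline of 1996-10-13; 1996-10-15 misses that deadline by 2 days.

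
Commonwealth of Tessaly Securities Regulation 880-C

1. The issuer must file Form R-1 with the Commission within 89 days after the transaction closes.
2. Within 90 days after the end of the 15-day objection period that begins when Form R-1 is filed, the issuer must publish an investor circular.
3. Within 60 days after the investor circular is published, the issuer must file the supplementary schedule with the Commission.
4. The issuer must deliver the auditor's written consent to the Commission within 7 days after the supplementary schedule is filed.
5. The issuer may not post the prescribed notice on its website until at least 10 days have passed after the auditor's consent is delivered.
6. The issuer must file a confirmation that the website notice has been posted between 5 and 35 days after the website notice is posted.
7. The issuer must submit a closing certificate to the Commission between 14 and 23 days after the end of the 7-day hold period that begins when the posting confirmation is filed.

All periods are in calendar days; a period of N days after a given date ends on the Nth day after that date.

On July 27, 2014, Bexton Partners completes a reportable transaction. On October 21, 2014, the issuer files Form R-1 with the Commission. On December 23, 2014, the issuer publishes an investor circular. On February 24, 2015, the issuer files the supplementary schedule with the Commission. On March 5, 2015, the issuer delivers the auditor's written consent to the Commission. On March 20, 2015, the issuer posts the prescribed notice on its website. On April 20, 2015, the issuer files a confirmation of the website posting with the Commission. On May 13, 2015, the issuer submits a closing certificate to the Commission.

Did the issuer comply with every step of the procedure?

No

(1) due by July 27, 2014 + 89 days = October 24, 2014; done October 21, 2014 — timely.
(2) due by November 5, 2014 + 90 days = February 3, 2015; December 23, 2014 is within that limit.
(3) due by December 23, 2014 + 60 days = February 21, 2015; not done until February 24, 2015, 3 days after the deadline.
Later steps need not be reached.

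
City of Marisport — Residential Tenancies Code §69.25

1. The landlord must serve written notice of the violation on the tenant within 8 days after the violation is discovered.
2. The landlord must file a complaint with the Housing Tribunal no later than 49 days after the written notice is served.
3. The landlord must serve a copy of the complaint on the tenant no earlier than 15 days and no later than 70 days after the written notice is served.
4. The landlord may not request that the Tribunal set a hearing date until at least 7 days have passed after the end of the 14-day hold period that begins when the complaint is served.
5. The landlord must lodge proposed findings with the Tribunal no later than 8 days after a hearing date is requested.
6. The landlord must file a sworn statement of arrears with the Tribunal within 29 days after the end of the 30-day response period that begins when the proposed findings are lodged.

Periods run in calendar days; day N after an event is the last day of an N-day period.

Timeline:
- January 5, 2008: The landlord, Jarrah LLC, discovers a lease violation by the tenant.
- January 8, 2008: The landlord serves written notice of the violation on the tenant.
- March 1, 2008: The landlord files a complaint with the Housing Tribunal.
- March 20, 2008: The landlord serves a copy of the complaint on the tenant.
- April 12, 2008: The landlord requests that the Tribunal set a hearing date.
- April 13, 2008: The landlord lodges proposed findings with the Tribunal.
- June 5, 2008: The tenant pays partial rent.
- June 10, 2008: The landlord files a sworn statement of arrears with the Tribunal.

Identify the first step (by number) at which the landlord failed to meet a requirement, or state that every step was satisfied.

Step 2

(1) due by January 5, 2008 + 8 days = January 13, 2008; completed January 8, 2008, before the deadline.
(2) due by January 8, 2008 + 49 days = February 26, 2008; March 1, 2008 misses that deadline by 4 days.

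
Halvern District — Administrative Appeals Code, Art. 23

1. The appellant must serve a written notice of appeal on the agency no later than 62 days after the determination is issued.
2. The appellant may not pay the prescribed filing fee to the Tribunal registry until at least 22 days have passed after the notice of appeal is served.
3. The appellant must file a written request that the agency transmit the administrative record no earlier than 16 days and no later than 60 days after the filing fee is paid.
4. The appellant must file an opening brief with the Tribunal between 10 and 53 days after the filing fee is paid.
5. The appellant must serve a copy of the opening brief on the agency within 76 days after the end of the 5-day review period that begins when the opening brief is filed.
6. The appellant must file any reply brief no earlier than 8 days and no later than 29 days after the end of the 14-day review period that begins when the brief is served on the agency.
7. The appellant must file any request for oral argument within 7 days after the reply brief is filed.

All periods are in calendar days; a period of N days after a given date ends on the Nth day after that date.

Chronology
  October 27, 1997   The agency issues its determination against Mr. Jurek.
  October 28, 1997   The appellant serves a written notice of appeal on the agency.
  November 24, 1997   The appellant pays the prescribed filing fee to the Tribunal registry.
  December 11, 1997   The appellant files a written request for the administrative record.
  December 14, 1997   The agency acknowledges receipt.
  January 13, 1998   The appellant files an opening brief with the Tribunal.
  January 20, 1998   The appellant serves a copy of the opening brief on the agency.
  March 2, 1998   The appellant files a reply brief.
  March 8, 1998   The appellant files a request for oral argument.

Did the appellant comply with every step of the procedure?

Step 1 — counting 62 days from October 27, 1997 (when the determination is issued) gives a deadline of December 28, 1997; October 28, 1997 is within that limit.
Step 2 — must wait 22 days from October 28, 1997 (when the notice of appeal is served), so not before November 19, 1997; done November 24, 1997, after the minimum wait.
Step 3 — 16 and 60 days from November 24, 1997 (when the filing fee is paid) are December 10, 1997 and January 23, 1998 respectively; December 11, 1997 falls inside that range.
Step 4 — 10 and 53 days from November 24, 1997 (when the filing fee is paid) are December 4, 1997 and January 16, 1998 respectively; January 13, 1998 falls inside that range.
Step 5 — counting 76 days from January 18, 1998 (end of the 5-day review period, which began when the opening brief is filed on January 13, 1998) gives a deadline of April 4, 1998; done January 20, 1998 — timely.
Step 6 — 8 and 29 days from February 3, 1998 (end of the 14-day review period, which began when the brief is served on the agency on January 20, 1998) are February 11, 1998 and March 4, 1998 respectively; March 2, 1998 falls inside that range.
Step 7 — counting 7 days from March 2, 1998 (when the reply brief is filed) gives a deadline of March 9, 1998; March 8, 1998 is within that limit.

Yes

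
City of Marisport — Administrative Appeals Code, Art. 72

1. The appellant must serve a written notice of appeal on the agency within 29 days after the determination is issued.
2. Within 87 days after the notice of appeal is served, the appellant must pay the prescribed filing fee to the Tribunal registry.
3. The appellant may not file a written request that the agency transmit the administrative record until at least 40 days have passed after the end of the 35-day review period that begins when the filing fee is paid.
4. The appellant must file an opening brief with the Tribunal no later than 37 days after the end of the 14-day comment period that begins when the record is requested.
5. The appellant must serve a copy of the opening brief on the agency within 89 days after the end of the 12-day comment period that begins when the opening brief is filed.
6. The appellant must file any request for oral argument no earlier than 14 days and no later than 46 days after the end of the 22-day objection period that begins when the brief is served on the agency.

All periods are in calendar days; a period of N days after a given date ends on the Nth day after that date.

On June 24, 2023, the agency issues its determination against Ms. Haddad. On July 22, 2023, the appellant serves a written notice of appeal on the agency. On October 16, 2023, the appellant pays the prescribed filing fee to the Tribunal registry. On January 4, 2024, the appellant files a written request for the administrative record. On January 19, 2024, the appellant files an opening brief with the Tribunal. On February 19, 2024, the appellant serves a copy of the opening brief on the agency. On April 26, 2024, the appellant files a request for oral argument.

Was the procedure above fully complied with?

Yes

Step 1: 29 days after June 24, 2023 (when the determination is issued) is July 23, 2023; done July 22, 2023 — timely.
Step 2: 87 days after July 22, 2023 (when the notice of appeal is served) is October 17, 2023; done October 16, 2023 — timely.
Step 3: the earliest permitted date is 40 days after November 20, 2023 (end of the 35-day review period, which began when the filing fee is paid on October 16, 2023), i.e. December 30, 2023; done January 4, 2024 — permitted.
Step 4: 37 days after January 18, 2024 (end of the 14-day comment period, which began when the record is requested on January 4, 2024) is February 24, 2024; January 19, 2024 is within that limit.
Step 5: 89 days after January 31, 2024 (end of the 12-day comment period, which began when the opening brief is filed on January 19, 2024) is April 29, 2024; completed February 19, 2024, before the deadline.
Step 6: the window is 14–46 days after March 12, 2024 (end of the 22-day objection period, which began when the brief is served on the agency on February 19, 2024), so March 26, 2024 through April 27, 2024; done April 26, 2024, which is between those dates.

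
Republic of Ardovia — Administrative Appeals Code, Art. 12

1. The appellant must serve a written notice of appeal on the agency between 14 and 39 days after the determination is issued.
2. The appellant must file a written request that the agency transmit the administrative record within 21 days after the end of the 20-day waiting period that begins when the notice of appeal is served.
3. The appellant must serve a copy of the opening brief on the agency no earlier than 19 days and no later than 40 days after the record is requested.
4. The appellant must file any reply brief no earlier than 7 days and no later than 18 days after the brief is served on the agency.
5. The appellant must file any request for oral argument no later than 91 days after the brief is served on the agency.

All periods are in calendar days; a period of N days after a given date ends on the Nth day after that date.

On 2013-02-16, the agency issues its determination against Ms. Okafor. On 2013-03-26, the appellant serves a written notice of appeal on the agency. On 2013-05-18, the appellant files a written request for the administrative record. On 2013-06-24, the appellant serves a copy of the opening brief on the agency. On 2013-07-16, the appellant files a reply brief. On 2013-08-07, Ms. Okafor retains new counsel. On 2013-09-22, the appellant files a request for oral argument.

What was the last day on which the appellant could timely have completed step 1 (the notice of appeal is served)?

2013-03-27

Step 1 runs from 2013-02-16, when the determination is issued. The window is 14–39 days after 2013-02-16; it closes on 2013-03-27.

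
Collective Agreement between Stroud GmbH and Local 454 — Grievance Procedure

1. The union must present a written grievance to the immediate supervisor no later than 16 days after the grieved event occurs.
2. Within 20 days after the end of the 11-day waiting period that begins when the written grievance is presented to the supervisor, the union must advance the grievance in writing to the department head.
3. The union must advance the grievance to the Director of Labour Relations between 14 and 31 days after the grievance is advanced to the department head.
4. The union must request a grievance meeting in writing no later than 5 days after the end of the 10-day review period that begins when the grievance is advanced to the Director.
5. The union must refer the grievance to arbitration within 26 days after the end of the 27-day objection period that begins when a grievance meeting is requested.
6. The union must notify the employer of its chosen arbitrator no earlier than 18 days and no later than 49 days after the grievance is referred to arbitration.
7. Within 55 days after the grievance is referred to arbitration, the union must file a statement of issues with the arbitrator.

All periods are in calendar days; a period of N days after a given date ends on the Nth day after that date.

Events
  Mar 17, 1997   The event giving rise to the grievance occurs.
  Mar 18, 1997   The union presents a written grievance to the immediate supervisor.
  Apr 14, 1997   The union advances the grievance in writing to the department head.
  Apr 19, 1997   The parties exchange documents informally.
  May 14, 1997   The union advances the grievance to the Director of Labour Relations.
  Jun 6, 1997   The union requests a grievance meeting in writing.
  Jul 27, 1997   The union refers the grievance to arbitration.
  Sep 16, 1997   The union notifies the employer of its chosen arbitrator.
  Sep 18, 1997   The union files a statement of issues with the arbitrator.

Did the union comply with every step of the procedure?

No

Step 1: 16 days after Mar 17, 1997 (when the grieved event occurs) is Apr 2, 1997; completed Mar 18, 1997, before the deadline.
Step 2: 20 days after Mar 29, 1997 (end of the 11-day waiting period, which began when the written grievance is presented to the supervisor on Mar 18, 1997) is Apr 18, 1997; done Apr 14, 1997 — timely.
Step 3: the window is 14–31 days after Apr 14, 1997 (when the grievance is advanced to the department head), so Apr 28, 1997 through May 15, 1997; May 14, 1997 falls inside that range.
Step 4: 5 days after May 24, 1997 (end of the 10-day review period, which began when the grievance is advanced to the Director on May 14, 1997) is May 29, 1997; done Jun 6, 1997 — 8 days late.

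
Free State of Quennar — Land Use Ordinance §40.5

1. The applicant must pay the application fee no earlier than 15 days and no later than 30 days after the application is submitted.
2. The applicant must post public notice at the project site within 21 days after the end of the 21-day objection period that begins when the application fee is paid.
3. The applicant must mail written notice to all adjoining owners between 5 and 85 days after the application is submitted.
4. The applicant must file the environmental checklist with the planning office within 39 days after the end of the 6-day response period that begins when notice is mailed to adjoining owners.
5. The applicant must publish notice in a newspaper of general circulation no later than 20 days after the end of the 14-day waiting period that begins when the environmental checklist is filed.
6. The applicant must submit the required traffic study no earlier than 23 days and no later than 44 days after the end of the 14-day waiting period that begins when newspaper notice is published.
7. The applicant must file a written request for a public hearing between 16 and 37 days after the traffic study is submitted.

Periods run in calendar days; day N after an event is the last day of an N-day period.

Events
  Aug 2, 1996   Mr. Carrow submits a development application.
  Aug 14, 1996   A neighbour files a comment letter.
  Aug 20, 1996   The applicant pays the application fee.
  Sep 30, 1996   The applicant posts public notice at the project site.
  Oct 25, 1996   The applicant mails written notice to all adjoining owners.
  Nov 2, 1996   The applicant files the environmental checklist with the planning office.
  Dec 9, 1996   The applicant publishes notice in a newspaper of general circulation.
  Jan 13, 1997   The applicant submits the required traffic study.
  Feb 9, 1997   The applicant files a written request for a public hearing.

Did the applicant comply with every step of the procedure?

Step 1: the window is 15–30 days after Aug 2, 1996 (when the application is submitted), so Aug 17, 1996 through Sep 1, 1996; done Aug 20, 1996, which is between those dates.
Step 2: 21 days after Sep 10, 1996 (end of the 21-day objection period, which began when the application fee is paid on Aug 20, 1996) is Oct 1, 1996; done Sep 30, 1996 — timely.
Step 3: the window is 5–85 days after Aug 2, 1996 (when the application is submitted), so Aug 7, 1996 through Oct 26, 1996; Oct 25, 1996 falls inside that range.
Step 4: 39 days after Oct 31, 1996 (end of the 6-day response period, which began when notice is mailed to adjoining owners on Oct 25, 1996) is Dec 9, 1996; Nov 2, 1996 is within that limit.
Step 5: 20 days after Nov 16, 1996 (end of the 14-day waiting period, which began when the environmental checklist is filed on Nov 2, 1996) is Dec 6, 1996; Dec 9, 1996 misses that deadline by 3 days.

No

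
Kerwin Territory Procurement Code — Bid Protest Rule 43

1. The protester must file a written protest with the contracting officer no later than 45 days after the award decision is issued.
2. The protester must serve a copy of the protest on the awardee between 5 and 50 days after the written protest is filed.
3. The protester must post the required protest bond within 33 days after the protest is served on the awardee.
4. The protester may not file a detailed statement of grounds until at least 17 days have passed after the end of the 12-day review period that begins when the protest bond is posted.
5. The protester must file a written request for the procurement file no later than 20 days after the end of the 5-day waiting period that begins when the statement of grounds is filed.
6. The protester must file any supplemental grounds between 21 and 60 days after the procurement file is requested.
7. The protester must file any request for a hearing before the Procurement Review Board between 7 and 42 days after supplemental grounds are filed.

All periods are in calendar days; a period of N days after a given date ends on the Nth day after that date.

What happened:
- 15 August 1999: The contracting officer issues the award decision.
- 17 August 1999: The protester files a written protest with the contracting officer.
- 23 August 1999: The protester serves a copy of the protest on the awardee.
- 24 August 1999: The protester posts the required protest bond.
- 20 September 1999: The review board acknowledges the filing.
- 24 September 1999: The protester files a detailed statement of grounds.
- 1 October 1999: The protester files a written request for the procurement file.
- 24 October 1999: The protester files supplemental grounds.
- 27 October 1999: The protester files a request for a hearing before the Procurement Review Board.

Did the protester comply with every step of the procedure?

(1) due by 15 August 1999 + 45 days = 29 September 1999; done 17 August 1999 — timely.
(2) the permitted window runs from 17 August 1999 + 5 = 22 August 1999 to 17 August 1999 + 50 = 6 October 1999; done 23 August 1999 — within the window.
(3) due by 23 August 1999 + 33 days = 25 September 1999; completed 24 August 1999, before the deadline.
(4) permitted from 5 September 1999 + 17 days = 22 September 1999 onward; done 24 September 1999 — permitted.
(5) due by 29 September 1999 + 20 days = 19 October 1999; completed 1 October 1999, before the deadline.
(6) the permitted window runs from 1 October 1999 + 21 = 22 October 1999 to 1 October 1999 + 60 = 30 November 1999; 24 October 1999 falls inside that range.
(7) the permitted window runs from 24 October 1999 + 7 = 31 October 1999 to 24 October 1999 + 42 = 5 December 1999; done 27 October 1999 — 4 days before the window opened.
Later steps need not be reached.

No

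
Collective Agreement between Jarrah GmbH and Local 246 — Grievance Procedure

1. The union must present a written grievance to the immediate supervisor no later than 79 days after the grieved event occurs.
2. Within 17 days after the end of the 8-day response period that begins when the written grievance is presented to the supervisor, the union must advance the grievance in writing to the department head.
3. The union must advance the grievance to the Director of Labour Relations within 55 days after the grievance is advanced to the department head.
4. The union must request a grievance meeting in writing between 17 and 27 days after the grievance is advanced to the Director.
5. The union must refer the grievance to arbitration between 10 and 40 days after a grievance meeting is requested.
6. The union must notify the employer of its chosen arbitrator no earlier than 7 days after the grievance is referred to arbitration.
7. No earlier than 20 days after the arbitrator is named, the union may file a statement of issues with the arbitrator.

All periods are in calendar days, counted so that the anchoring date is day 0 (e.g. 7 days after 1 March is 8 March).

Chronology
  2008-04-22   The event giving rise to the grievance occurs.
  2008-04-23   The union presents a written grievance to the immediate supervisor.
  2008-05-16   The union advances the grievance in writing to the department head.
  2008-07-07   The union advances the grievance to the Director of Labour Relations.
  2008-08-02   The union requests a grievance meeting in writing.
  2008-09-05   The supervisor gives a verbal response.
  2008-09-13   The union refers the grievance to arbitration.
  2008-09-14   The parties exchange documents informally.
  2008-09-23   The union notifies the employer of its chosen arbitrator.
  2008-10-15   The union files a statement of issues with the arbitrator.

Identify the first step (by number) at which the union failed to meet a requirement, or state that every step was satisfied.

Step 5

Step 1: 79 days after 2008-04-22 (when the grieved event occurs) is 2008-07-10; completed 2008-04-23, before the deadline.
Step 2: 17 days after 2008-05-01 (end of the 8-day response period, which began when the written grievance is presented to the supervisor on 2008-04-23) is 2008-05-18; completed 2008-05-16, before the deadline.
Step 3: 55 days after 2008-05-16 (when the grievance is advanced to the department head) is 2008-07-10; completed 2008-07-07, before the deadline.
Step 4: the window is 17–27 days after 2008-07-07 (when the grievance is advanced to the Director), so 2008-07-24 through 2008-08-03; done 2008-08-02 — within the window.
Step 5: the window is 10–40 days after 2008-08-02 (when a grievance meeting is requested), so 2008-08-12 through 2008-09-11; done 2008-09-13 — 2 days after the window closed.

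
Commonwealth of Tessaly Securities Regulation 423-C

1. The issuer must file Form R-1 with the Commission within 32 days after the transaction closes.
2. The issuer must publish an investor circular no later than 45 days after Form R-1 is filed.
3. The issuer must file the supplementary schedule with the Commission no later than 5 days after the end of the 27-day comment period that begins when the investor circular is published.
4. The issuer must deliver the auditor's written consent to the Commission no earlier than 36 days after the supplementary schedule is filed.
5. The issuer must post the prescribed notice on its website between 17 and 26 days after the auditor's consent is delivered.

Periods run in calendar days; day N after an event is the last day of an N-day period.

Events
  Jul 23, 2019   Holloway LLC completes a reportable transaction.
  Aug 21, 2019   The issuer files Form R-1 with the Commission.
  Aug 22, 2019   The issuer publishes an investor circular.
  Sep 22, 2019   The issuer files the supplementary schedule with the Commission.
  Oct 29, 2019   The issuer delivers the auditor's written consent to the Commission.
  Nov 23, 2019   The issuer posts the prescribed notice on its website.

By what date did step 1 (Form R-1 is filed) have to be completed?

Step 1 runs from Jul 23, 2019, when the transaction closes. 32 days after Jul 23, 2019 is Aug 24, 2019.

Aug 24, 2019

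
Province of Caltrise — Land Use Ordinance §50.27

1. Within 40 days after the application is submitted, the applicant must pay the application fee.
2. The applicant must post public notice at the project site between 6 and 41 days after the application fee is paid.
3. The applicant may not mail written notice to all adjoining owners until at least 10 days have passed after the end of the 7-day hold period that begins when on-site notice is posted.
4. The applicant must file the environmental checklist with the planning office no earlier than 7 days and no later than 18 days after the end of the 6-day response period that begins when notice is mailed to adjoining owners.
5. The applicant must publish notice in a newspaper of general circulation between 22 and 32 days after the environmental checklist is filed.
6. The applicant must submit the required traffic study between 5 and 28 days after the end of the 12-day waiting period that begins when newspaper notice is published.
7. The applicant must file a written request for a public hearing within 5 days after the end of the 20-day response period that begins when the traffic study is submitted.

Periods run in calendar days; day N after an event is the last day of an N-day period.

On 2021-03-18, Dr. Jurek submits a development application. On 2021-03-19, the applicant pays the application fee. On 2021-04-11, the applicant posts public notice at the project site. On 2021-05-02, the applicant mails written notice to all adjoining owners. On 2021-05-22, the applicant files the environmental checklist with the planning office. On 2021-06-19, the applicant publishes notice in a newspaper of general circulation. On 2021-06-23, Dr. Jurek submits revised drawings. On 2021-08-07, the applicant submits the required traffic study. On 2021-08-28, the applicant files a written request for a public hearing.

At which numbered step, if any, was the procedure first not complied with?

(1) due by 2021-03-18 + 40 days = 2021-04-27; done 2021-03-19 — timely.
(2) the permitted window runs from 2021-03-19 + 6 = 2021-03-25 to 2021-03-19 + 41 = 2021-04-29; done 2021-04-11 — within the window.
(3) permitted from 2021-04-18 + 10 days = 2021-04-28 onward; 2021-05-02 is on or after that date.
(4) the permitted window runs from 2021-05-08 + 7 = 2021-05-15 to 2021-05-08 + 18 = 2021-05-26; done 2021-05-22 — within the window.
(5) the permitted window runs from 2021-05-22 + 22 = 2021-06-13 to 2021-05-22 + 32 = 2021-06-23; done 2021-06-19, which is between those dates.
(6) the permitted window runs from 2021-07-01 + 5 = 2021-07-06 to 2021-07-01 + 28 = 2021-07-29; done 2021-08-07 — 9 days after the window closed.

Step 6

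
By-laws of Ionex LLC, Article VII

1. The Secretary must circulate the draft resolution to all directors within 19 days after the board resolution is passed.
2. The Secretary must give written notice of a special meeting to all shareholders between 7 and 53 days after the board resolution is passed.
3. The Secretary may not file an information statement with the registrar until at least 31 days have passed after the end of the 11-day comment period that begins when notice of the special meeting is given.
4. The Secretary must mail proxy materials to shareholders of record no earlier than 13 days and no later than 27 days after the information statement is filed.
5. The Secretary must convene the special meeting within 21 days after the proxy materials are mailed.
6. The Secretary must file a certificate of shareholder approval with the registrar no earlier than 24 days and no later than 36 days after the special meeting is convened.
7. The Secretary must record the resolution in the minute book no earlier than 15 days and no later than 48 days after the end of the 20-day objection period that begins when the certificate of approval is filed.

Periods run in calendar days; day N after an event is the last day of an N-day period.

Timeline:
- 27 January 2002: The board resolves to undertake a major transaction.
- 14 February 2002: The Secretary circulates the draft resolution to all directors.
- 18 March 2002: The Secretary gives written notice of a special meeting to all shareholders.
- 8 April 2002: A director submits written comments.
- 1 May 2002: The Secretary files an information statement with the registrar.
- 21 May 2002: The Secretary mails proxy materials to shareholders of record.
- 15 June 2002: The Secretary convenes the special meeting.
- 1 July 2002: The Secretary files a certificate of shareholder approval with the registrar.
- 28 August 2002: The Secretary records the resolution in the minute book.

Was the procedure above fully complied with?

Step 1 — counting 19 days from 27 January 2002 (when the board resolution is passed) gives a deadline of 15 February 2002; completed 14 February 2002, before the deadline.
Step 2 — 7 and 53 days from 27 January 2002 (when the board resolution is passed) are 3 February 2002 and 21 March 2002 respectively; 18 March 2002 falls inside that range.
Step 3 — must wait 31 days from 29 March 2002 (end of the 11-day comment period, which began when notice of the special meeting is given on 18 March 2002), so not before 29 April 2002; 1 May 2002 is on or after that date.
Step 4 — 13 and 27 days from 1 May 2002 (when the information statement is filed) are 14 May 2002 and 28 May 2002 respectively; done 21 May 2002, which is between those dates.
Step 5 — counting 21 days from 21 May 2002 (when the proxy materials are mailed) gives a deadline of 11 June 2002; 15 June 2002 misses that deadline by 4 days.

No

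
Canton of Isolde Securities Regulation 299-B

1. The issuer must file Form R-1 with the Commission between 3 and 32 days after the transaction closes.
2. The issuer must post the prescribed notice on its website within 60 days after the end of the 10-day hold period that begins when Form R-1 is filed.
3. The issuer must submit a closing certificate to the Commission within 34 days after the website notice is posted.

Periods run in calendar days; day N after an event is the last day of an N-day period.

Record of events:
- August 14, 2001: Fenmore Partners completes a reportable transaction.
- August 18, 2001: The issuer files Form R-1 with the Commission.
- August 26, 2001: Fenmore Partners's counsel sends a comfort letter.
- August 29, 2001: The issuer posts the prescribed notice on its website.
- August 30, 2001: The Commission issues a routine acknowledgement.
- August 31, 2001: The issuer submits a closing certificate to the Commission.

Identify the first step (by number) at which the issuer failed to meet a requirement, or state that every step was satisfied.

Step 1: the window is 3–32 days after August 14, 2001 (when the transaction closes), so August 17, 2001 through September 15, 2001; done August 18, 2001 — within the window.
Step 2: 60 days after August 28, 2001 (end of the 10-day hold period, which began when Form R-1 is filed on August 18, 2001) is October 27, 2001; August 29, 2001 is within that limit.
Step 3: 34 days after August 29, 2001 (when the website notice is posted) is October 2, 2001; August 31, 2001 is within that limit.

None — every step was satisfied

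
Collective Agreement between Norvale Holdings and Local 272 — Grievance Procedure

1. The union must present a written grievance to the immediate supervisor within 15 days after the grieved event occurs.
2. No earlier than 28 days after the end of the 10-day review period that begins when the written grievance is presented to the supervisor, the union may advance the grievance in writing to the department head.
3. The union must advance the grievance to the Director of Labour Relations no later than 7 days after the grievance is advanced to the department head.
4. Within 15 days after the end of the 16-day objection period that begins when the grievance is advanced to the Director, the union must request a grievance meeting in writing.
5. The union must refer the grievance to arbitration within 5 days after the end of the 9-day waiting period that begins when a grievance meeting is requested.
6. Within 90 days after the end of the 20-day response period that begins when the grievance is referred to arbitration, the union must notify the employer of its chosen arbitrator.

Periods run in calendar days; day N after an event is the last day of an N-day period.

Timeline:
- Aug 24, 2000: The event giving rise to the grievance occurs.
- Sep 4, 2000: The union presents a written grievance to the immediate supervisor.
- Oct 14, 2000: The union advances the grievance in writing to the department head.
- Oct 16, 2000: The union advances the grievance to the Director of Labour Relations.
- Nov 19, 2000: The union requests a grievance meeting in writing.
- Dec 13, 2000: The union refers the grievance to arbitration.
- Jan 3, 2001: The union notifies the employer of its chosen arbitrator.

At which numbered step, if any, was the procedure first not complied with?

(1) due by Aug 24, 2000 + 15 days = Sep 8, 2000; completed Sep 4, 2000, before the deadline.
(2) permitted from Sep 14, 2000 + 28 days = Oct 12, 2000 onward; done Oct 14, 2000, after the minimum wait.
(3) due by Oct 14, 2000 + 7 days = Oct 21, 2000; Oct 16, 2000 is within that limit.
(4) due by Nov 1, 2000 + 15 days = Nov 16, 2000; Nov 19, 2000 misses that deadline by 3 days.
Later steps need not be reached.

Step 4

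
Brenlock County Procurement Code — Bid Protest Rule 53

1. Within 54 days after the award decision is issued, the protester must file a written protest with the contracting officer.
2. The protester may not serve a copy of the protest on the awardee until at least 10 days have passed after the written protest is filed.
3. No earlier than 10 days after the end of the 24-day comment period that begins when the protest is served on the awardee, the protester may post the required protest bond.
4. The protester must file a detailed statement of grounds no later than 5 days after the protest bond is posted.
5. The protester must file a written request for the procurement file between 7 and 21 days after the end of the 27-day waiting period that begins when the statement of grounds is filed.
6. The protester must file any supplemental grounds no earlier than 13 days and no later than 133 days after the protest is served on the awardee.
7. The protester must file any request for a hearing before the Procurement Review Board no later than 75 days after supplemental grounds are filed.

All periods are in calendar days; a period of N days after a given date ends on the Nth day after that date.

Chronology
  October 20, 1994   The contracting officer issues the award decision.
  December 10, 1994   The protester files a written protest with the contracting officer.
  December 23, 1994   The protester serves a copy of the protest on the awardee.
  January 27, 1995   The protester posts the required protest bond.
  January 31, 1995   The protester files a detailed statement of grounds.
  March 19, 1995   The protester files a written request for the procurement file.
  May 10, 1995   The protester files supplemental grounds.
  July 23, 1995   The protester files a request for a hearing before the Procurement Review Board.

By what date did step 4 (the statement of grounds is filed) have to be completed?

February 1, 1995

Step 4 runs from January 27, 1995, when the protest bond is posted. 5 days after January 27, 1995 is February 1, 1995.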